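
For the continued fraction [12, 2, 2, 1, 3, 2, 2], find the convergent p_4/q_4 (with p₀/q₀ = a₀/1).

Using pₖ = aₖpₖ₋₁ + pₖ₋₂, qₖ = aₖqₖ₋₁ + qₖ₋₂ (with p₋₁=1, p₋₂=0, q₋₁=0, q₋₂=1):
  k=0: a=12, p=12, q=1
  k=1: a=2, p=25, q=2
  k=2: a=2, p=62, q=5
  k=3: a=1, p=87, q=7
  k=4: a=3, p=323, q=26

323/26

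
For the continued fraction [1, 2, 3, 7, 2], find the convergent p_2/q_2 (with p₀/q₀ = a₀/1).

10/7

Using pₖ = aₖpₖ₋₁ + pₖ₋₂, qₖ = aₖqₖ₋₁ + qₖ₋₂ (with p₋₁=1, p₋₂=0, q₋₁=0, q₋₂=1):
  k=0: a=1, p=1, q=1
  k=1: a=2, p=3, q=2
  k=2: a=3, p=10, q=7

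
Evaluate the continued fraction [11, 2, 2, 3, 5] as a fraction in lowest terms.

1027/90

Using pₖ = aₖpₖ₋₁ + pₖ₋₂ and qₖ = aₖqₖ₋₁ + qₖ₋₂:
  k=0: a=11, p=11, q=1
  k=1: a=2, p=23, q=2
  k=2: a=2, p=57, q=5
  k=3: a=3, p=194, q=17
  k=4: a=5, p=1027, q=90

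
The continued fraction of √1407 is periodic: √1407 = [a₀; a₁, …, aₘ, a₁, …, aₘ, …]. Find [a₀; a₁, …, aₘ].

[37; 1, 1, 24, 1, 1, 74]

a₀ = ⌊√1407⌋ = 37.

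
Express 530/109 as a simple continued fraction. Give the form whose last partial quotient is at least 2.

530 = 4×109 + 94
109 = 1×94 + 15
94 = 6×15 + 4
15 = 3×4 + 3
4 = 1×3 + 1
3 = 3×1 + 0  (stop)
So 530/109 = [4; 1, 6, 3, 1, 3].

[4; 1, 6, 3, 1, 3]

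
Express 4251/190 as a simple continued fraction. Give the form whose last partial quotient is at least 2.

4251 = 22*190 + 71
190 = 2*71 + 48
71 = 1*48 + 23
48 = 2*23 + 2
23 = 11*2 + 1
2 = 2*1 + 0  (stop)
So 4251/190 = [22; 2, 1, 2, 11, 2].

[22; 2, 1, 2, 11, 2]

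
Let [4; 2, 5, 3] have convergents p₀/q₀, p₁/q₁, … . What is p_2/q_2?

Using pₖ = aₖpₖ₋₁ + pₖ₋₂, qₖ = aₖqₖ₋₁ + qₖ₋₂ (with p₋₁=1, p₋₂=0, q₋₁=0, q₋₂=1):
  k=0: a=4, p=4, q=1
  k=1: a=2, p=9, q=2
  k=2: a=5, p=49, q=11

49/11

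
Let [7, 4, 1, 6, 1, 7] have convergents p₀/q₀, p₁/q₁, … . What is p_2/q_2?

36/5

Using pₖ = aₖpₖ₋₁ + pₖ₋₂, qₖ = aₖqₖ₋₁ + qₖ₋₂ (with p₋₁=1, p₋₂=0, q₋₁=0, q₋₂=1):
  k=0: a=7, p=7, q=1
  k=1: a=4, p=29, q=4
  k=2: a=1, p=36, q=5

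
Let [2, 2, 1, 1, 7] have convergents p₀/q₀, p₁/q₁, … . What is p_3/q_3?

12/5

Using pₖ = aₖpₖ₋₁ + pₖ₋₂, qₖ = aₖqₖ₋₁ + qₖ₋₂ (with p₋₁=1, p₋₂=0, q₋₁=0, q₋₂=1):
  k=0: a=2, p=2, q=1
  k=1: a=2, p=5, q=2
  k=2: a=1, p=7, q=3
  k=3: a=1, p=12, q=5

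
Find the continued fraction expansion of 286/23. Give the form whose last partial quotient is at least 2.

[12; 2, 3, 3]

286 = 12*23 + 10
23 = 2*10 + 3
10 = 3*3 + 1
3 = 3*1 + 0  (stop)
So 286/23 = [12; 2, 3, 3].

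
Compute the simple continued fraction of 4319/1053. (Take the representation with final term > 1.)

4319 = 4·1053 + 107
1053 = 9·107 + 90
107 = 1·90 + 17
90 = 5·17 + 5
17 = 3·5 + 2
5 = 2·2 + 1
2 = 2·1 + 0  (stop)
So 4319/1053 = [4; 9, 1, 5, 3, 2, 2].

[4; 9, 1, 5, 3, 2, 2]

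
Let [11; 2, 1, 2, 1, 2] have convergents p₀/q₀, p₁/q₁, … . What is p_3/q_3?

91/8

Using pₖ = aₖpₖ₋₁ + pₖ₋₂, qₖ = aₖqₖ₋₁ + qₖ₋₂ (with p₋₁=1, p₋₂=0, q₋₁=0, q₋₂=1):
  k=0: a=11, p=11, q=1
  k=1: a=2, p=23, q=2
  k=2: a=1, p=34, q=3
  k=3: a=2, p=91, q=8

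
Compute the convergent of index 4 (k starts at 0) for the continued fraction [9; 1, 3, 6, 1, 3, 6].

Using pₖ = aₖpₖ₋₁ + pₖ₋₂, qₖ = aₖqₖ₋₁ + qₖ₋₂ (with p₋₁=1, p₋₂=0, q₋₁=0, q₋₂=1):
  k=0: a=9, p=9, q=1
  k=1: a=1, p=10, q=1
  k=2: a=3, p=39, q=4
  k=3: a=6, p=244, q=25
  k=4: a=1, p=283, q=29

283/29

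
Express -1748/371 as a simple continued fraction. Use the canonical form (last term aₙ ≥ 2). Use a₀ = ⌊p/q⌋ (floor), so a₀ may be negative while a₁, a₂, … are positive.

[-5; 3, 2, 7, 7]

-1748 = -5·371 + 107
371 = 3·107 + 50
107 = 2·50 + 7
50 = 7·7 + 1
7 = 7·1 + 0  (stop)
So -1748/371 = [-5; 3, 2, 7, 7].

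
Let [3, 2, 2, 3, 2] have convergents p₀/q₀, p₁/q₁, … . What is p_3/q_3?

Using pₖ = aₖpₖ₋₁ + pₖ₋₂, qₖ = aₖqₖ₋₁ + qₖ₋₂ (with p₋₁=1, p₋₂=0, q₋₁=0, q₋₂=1):
  k=0: a=3, p=3, q=1
  k=1: a=2, p=7, q=2
  k=2: a=2, p=17, q=5
  k=3: a=3, p=58, q=17

58/17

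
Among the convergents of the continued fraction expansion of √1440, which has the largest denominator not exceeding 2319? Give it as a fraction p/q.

√1440 = [37; 1, 17, 1, 74, …] (period length 4).
Convergents:
  p_0/q_0 = 37/1
  p_1/q_1 = 38/1
  p_2/q_2 = 683/18
  p_3/q_3 = 721/19
  p_4/q_4 = 54037/1424
  p_5/q_5 = 54758/1443
  p_6/q_6 = 984923/25955
q_5 = 1443 ≤ 2319 < 25955 = q_6, so the answer is 54758/1443.

54758/1443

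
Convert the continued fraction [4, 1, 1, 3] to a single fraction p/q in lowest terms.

Using pₖ = aₖpₖ₋₁ + pₖ₋₂ and qₖ = aₖqₖ₋₁ + qₖ₋₂:
  k=0: a=4, p=4, q=1
  k=1: a=1, p=5, q=1
  k=2: a=1, p=9, q=2
  k=3: a=3, p=32, q=7

32/7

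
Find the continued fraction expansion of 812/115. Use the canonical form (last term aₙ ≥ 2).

[7; 16, 2, 3]

812 = 7*115 + 7
115 = 16*7 + 3
7 = 2*3 + 1
3 = 3*1 + 0  (stop)
So 812/115 = [7; 16, 2, 3].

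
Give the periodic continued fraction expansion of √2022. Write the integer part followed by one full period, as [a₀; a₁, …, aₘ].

[44; 1, 28, 1, 88]

a₀ = ⌊√2022⌋ = 44.
With m₀=0, d₀=1 and mₖ₊₁ = dₖaₖ − mₖ, dₖ₊₁ = (n − mₖ₊₁²)/dₖ, aₖ₊₁ = ⌊(a₀+mₖ₊₁)/dₖ₊₁⌋:
  k=1: m=44, d=86, a=1
  k=2: m=42, d=3, a=28
  k=3: m=42, d=86, a=1
  k=4: m=44, d=1, a=88
d=1 and a=2a₀=88 at k=4, so the next step gives (m, d) = (44, 86) again — its k=1 value — and the period has length 4.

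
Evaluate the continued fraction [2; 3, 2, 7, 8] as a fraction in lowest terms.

968/423

Using pₖ = aₖpₖ₋₁ + pₖ₋₂ and qₖ = aₖqₖ₋₁ + qₖ₋₂:
  k=0: a=2, p=2, q=1
  k=1: a=3, p=7, q=3
  k=2: a=2, p=16, q=7
  k=3: a=7, p=119, q=52
  k=4: a=8, p=968, q=423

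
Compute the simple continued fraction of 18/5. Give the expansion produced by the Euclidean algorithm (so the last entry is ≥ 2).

[3; 1, 1, 2]

18 = 3*5 + 3
5 = 1*3 + 2
3 = 1*2 + 1
2 = 2*1 + 0  (stop)
So 18/5 = [3; 1, 1, 2].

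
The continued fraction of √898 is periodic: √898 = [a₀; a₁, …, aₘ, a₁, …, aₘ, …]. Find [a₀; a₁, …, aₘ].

a₀ = ⌊√898⌋ = 29.
With m₀=0, d₀=1 and mₖ₊₁ = dₖaₖ − mₖ, dₖ₊₁ = (n − mₖ₊₁²)/dₖ, aₖ₊₁ = ⌊(a₀+mₖ₊₁)/dₖ₊₁⌋:
  k=1: m=29, d=57, a=1
  k=2: m=28, d=2, a=28
  k=3: m=28, d=57, a=1
  k=4: m=29, d=1, a=58
d=1 and a=2a₀=58 at k=4, so the next step gives (m, d) = (29, 57) again — its k=1 value — and the period has length 4.

[29; 1, 28, 1, 58]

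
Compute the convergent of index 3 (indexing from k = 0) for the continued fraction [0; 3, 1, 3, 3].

4/15

Using pₖ = aₖpₖ₋₁ + pₖ₋₂, qₖ = aₖqₖ₋₁ + qₖ₋₂ (with p₋₁=1, p₋₂=0, q₋₁=0, q₋₂=1):
  k=0: a=0, p=0, q=1
  k=1: a=3, p=1, q=3
  k=2: a=1, p=1, q=4
  k=3: a=3, p=4, q=15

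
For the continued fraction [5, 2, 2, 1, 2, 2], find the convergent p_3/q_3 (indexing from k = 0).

38/7

Using pₖ = aₖpₖ₋₁ + pₖ₋₂, qₖ = aₖqₖ₋₁ + qₖ₋₂ (with p₋₁=1, p₋₂=0, q₋₁=0, q₋₂=1):
  k=0: a=5, p=5, q=1
  k=1: a=2, p=11, q=2
  k=2: a=2, p=27, q=5
  k=3: a=1, p=38, q=7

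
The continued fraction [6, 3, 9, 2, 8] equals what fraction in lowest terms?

Fold from the inside: start with 8/1.
  2 + 1/8 = 17/8
  9 + 8/17 = 161/17
  3 + 17/161 = 500/161
  6 + 161/500 = 3161/500

3161/500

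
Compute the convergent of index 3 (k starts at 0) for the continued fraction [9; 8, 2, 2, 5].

383/42

Using pₖ = aₖpₖ₋₁ + pₖ₋₂, qₖ = aₖqₖ₋₁ + qₖ₋₂ (with p₋₁=1, p₋₂=0, q₋₁=0, q₋₂=1):
  k=0: a=9, p=9, q=1
  k=1: a=8, p=73, q=8
  k=2: a=2, p=155, q=17
  k=3: a=2, p=383, q=42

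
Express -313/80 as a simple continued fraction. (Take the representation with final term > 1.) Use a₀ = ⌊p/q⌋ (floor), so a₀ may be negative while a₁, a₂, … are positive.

[-4; 11, 2, 3]

-313 = -4×80 + 7
80 = 11×7 + 3
7 = 2×3 + 1
3 = 3×1 + 0  (stop)
So -313/80 = [-4; 11, 2, 3].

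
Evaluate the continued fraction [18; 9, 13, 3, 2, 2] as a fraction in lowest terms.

Fold from the inside: start with 2/1.
  2 + 1/2 = 5/2
  3 + 2/5 = 17/5
  13 + 5/17 = 226/17
  9 + 17/226 = 2051/226
  18 + 226/2051 = 37144/2051

37144/2051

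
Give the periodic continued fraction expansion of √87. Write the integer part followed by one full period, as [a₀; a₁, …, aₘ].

[9; 3, 18]

a₀ = ⌊√87⌋ = 9.
With m₀=0, d₀=1 and mₖ₊₁ = dₖaₖ − mₖ, dₖ₊₁ = (n − mₖ₊₁²)/dₖ, aₖ₊₁ = ⌊(a₀+mₖ₊₁)/dₖ₊₁⌋:
  k=1: m=9, d=6, a=3
  k=2: m=9, d=1, a=18
d=1 and a=2a₀=18 at k=2, so the next step gives (m, d) = (9, 6) again — its k=1 value — and the period has length 2.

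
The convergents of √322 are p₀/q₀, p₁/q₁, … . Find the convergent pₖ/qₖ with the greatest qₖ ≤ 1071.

√322 = [17; 1, 16, 1, 34, …] (period length 4).
Convergents:
  p_0/q_0 = 17/1
  p_1/q_1 = 18/1
  p_2/q_2 = 305/17
  p_3/q_3 = 323/18
  p_4/q_4 = 11287/629
  p_5/q_5 = 11610/647
  p_6/q_6 = 197047/10981
q_5 = 647 ≤ 1071 < 10981 = q_6, so the answer is 11610/647.

11610/647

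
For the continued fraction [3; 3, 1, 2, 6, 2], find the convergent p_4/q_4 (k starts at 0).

Using pₖ = aₖpₖ₋₁ + pₖ₋₂, qₖ = aₖqₖ₋₁ + qₖ₋₂ (with p₋₁=1, p₋₂=0, q₋₁=0, q₋₂=1):
  k=0: a=3, p=3, q=1
  k=1: a=3, p=10, q=3
  k=2: a=1, p=13, q=4
  k=3: a=2, p=36, q=11
  k=4: a=6, p=229, q=70

229/70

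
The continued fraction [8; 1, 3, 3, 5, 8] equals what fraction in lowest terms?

Fold from the inside: start with 8/1.
  5 + 1/8 = 41/8
  3 + 8/41 = 131/41
  3 + 41/131 = 434/131
  1 + 131/434 = 565/434
  8 + 434/565 = 4954/565

4954/565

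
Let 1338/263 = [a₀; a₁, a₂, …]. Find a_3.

3

1338 = 5·263 + 23   →  a_0 = 5
263 = 11·23 + 10   →  a_1 = 11
23 = 2·10 + 3   →  a_2 = 2
10 = 3·3 + 1   →  a_3 = 3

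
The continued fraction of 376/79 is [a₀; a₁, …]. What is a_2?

376 = 4·79 + 60   →  a_0 = 4
79 = 1·60 + 19   →  a_1 = 1
60 = 3·19 + 3   →  a_2 = 3

3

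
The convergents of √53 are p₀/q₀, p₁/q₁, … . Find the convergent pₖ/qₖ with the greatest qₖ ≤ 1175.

7979/1096

√53 = [7; 3, 1, 1, 3, 14, …] (period length 5).
Convergents:
  p_0/q_0 = 7/1
  p_1/q_1 = 22/3
  p_2/q_2 = 29/4
  p_3/q_3 = 51/7
  p_4/q_4 = 182/25
  p_5/q_5 = 2599/357
  p_6/q_6 = 7979/1096
  p_7/q_7 = 10578/1453
q_6 = 1096 ≤ 1175 < 1453 = q_7, so the answer is 7979/1096.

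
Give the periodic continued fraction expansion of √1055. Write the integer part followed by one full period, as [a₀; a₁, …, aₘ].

a₀ = ⌊√1055⌋ = 32.
With m₀=0, d₀=1 and mₖ₊₁ = dₖaₖ − mₖ, dₖ₊₁ = (n − mₖ₊₁²)/dₖ, aₖ₊₁ = ⌊(a₀+mₖ₊₁)/dₖ₊₁⌋:
  k=1: m=32, d=31, a=2
  k=2: m=30, d=5, a=12
  k=3: m=30, d=31, a=2
  k=4: m=32, d=1, a=64
d=1 and a=2a₀=64 at k=4, so the next step gives (m, d) = (32, 31) again — its k=1 value — and the period has length 4.

[32; 2, 12, 2, 64]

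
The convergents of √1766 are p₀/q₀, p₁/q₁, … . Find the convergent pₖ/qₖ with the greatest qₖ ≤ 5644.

148302/3529

√1766 = [42; 42, 84, …] (period length 2).
Convergents:
  p_0/q_0 = 42/1
  p_1/q_1 = 1765/42
  p_2/q_2 = 148302/3529
  p_3/q_3 = 6230449/148260
q_2 = 3529 ≤ 5644 < 148260 = q_3, so the answer is 148302/3529.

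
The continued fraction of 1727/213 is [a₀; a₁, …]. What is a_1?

9

1727 = 8·213 + 23   →  a_0 = 8
213 = 9·23 + 6   →  a_1 = 9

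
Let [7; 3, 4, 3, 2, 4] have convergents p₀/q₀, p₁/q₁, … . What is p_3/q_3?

307/42

Using pₖ = aₖpₖ₋₁ + pₖ₋₂, qₖ = aₖqₖ₋₁ + qₖ₋₂ (with p₋₁=1, p₋₂=0, q₋₁=0, q₋₂=1):
  k=0: a=7, p=7, q=1
  k=1: a=3, p=22, q=3
  k=2: a=4, p=95, q=13
  k=3: a=3, p=307, q=42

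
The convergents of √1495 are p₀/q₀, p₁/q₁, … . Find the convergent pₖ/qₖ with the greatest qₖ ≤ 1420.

26911/696

√1495 = [38; 1, 1, 1, 76, …] (period length 4).
Convergents:
  p_0/q_0 = 38/1
  p_1/q_1 = 39/1
  p_2/q_2 = 77/2
  p_3/q_3 = 116/3
  p_4/q_4 = 8893/230
  p_5/q_5 = 9009/233
  p_6/q_6 = 17902/463
  p_7/q_7 = 26911/696
  p_8/q_8 = 2063138/53359
q_7 = 696 ≤ 1420 < 53359 = q_8, so the answer is 26911/696.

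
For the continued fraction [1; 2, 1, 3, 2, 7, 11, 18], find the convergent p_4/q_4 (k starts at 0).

Using pₖ = aₖpₖ₋₁ + pₖ₋₂, qₖ = aₖqₖ₋₁ + qₖ₋₂ (with p₋₁=1, p₋₂=0, q₋₁=0, q₋₂=1):
  k=0: a=1, p=1, q=1
  k=1: a=2, p=3, q=2
  k=2: a=1, p=4, q=3
  k=3: a=3, p=15, q=11
  k=4: a=2, p=34, q=25

34/25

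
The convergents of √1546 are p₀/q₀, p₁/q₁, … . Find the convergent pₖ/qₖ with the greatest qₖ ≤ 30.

983/25

√1546 = [39; 3, 7, 1, 1, 7, 3, 78, …] (period length 7).
Convergents:
  p_0/q_0 = 39/1
  p_1/q_1 = 118/3
  p_2/q_2 = 865/22
  p_3/q_3 = 983/25
  p_4/q_4 = 1848/47
q_3 = 25 ≤ 30 < 47 = q_4, so the answer is 983/25.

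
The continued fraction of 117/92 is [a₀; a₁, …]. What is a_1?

117 = 1·92 + 25   →  a_0 = 1
92 = 3·25 + 17   →  a_1 = 3

3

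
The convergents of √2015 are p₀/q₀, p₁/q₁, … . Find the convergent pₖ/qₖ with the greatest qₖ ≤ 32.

√2015 = [44; 1, 7, 1, 88, …] (period length 4).
Convergents:
  p_0/q_0 = 44/1
  p_1/q_1 = 45/1
  p_2/q_2 = 359/8
  p_3/q_3 = 404/9
  p_4/q_4 = 35911/800
q_3 = 9 ≤ 32 < 800 = q_4, so the answer is 404/9.

404/9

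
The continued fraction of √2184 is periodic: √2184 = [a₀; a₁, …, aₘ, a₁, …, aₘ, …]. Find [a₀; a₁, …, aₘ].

[46; 1, 2, 1, 2, 1, 92]

a₀ = ⌊√2184⌋ = 46.
With m₀=0, d₀=1 and mₖ₊₁ = dₖaₖ − mₖ, dₖ₊₁ = (n − mₖ₊₁²)/dₖ, aₖ₊₁ = ⌊(a₀+mₖ₊₁)/dₖ₊₁⌋:
  k=1: m=46, d=68, a=1
  k=2: m=22, d=25, a=2
  k=3: m=28, d=56, a=1
  k=4: m=28, d=25, a=2
  k=5: m=22, d=68, a=1
  k=6: m=46, d=1, a=92
d=1 and a=2a₀=92 at k=6, so the next step gives (m, d) = (46, 68) again — its k=1 value — and the period has length 6.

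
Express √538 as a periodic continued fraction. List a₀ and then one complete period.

a₀ = ⌊√538⌋ = 23.

[23; 5, 7, 1, 1, 7, 5, 46]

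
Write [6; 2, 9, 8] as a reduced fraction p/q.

997/154

Fold from the inside: start with 8/1.
  9 + 1/8 = 73/8
  2 + 8/73 = 154/73
  6 + 73/154 = 997/154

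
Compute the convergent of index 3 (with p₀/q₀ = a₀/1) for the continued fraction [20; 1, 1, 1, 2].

62/3

Using pₖ = aₖpₖ₋₁ + pₖ₋₂, qₖ = aₖqₖ₋₁ + qₖ₋₂ (with p₋₁=1, p₋₂=0, q₋₁=0, q₋₂=1):
  k=0: a=20, p=20, q=1
  k=1: a=1, p=21, q=1
  k=2: a=1, p=41, q=2
  k=3: a=1, p=62, q=3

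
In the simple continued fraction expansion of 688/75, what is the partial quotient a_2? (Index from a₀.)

688 = 9·75 + 13   →  a_0 = 9
75 = 5·13 + 10   →  a_1 = 5
13 = 1·10 + 3   →  a_2 = 1

1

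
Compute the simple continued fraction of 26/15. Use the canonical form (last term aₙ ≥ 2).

26 = 1*15 + 11
15 = 1*11 + 4
11 = 2*4 + 3
4 = 1*3 + 1
3 = 3*1 + 0  (stop)
So 26/15 = [1; 1, 2, 1, 3].

[1; 1, 2, 1, 3]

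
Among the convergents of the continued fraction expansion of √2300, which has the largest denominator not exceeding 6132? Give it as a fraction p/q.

√2300 = [47; 1, 22, 1, 94, …] (period length 4).
Convergents:
  p_0/q_0 = 47/1
  p_1/q_1 = 48/1
  p_2/q_2 = 1103/23
  p_3/q_3 = 1151/24
  p_4/q_4 = 109297/2279
  p_5/q_5 = 110448/2303
  p_6/q_6 = 2539153/52945
q_5 = 2303 ≤ 6132 < 52945 = q_6, so the answer is 110448/2303.

110448/2303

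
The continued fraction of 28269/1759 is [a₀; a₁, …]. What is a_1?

14

28269 = 16·1759 + 125   →  a_0 = 16
1759 = 14·125 + 9   →  a_1 = 14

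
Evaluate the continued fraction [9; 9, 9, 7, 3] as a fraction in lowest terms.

16680/1831

Using pₖ = aₖpₖ₋₁ + pₖ₋₂ and qₖ = aₖqₖ₋₁ + qₖ₋₂:
  k=0: a=9, p=9, q=1
  k=1: a=9, p=82, q=9
  k=2: a=9, p=747, q=82
  k=3: a=7, p=5311, q=583
  k=4: a=3, p=16680, q=1831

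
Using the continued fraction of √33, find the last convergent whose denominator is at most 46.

247/43

√33 = [5; 1, 2, 1, 10, …] (period length 4).
Convergents:
  p_0/q_0 = 5/1
  p_1/q_1 = 6/1
  p_2/q_2 = 17/3
  p_3/q_3 = 23/4
  p_4/q_4 = 247/43
  p_5/q_5 = 270/47
q_4 = 43 ≤ 46 < 47 = q_5, so the answer is 247/43.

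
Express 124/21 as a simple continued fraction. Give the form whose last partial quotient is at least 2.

124 = 5×21 + 19
21 = 1×19 + 2
19 = 9×2 + 1
2 = 2×1 + 0  (stop)
So 124/21 = [5; 1, 9, 2].

[5; 1, 9, 2]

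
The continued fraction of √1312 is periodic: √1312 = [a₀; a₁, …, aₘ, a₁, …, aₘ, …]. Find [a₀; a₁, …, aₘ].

a₀ = ⌊√1312⌋ = 36.

[36; 4, 1, 1, 17, 1, 1, 4, 72]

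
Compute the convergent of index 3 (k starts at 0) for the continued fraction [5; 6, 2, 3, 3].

232/45

Using pₖ = aₖpₖ₋₁ + pₖ₋₂, qₖ = aₖqₖ₋₁ + qₖ₋₂ (with p₋₁=1, p₋₂=0, q₋₁=0, q₋₂=1):
  k=0: a=5, p=5, q=1
  k=1: a=6, p=31, q=6
  k=2: a=2, p=67, q=13
  k=3: a=3, p=232, q=45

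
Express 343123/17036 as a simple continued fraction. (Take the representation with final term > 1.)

[20; 7, 11, 5, 1, 1, 1, 12]

343123 = 20*17036 + 2403
17036 = 7*2403 + 215
2403 = 11*215 + 38
215 = 5*38 + 25
38 = 1*25 + 13
25 = 1*13 + 12
13 = 1*12 + 1
12 = 12*1 + 0  (stop)
So 343123/17036 = [20; 7, 11, 5, 1, 1, 1, 12].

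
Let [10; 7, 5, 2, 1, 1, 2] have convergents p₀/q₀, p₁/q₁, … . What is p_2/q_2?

Using pₖ = aₖpₖ₋₁ + pₖ₋₂, qₖ = aₖqₖ₋₁ + qₖ₋₂ (with p₋₁=1, p₋₂=0, q₋₁=0, q₋₂=1):
  k=0: a=10, p=10, q=1
  k=1: a=7, p=71, q=7
  k=2: a=5, p=365, q=36

365/36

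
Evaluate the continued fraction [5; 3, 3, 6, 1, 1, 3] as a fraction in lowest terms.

2550/481

Fold from the inside: start with 3/1.
  1 + 1/3 = 4/3
  1 + 3/4 = 7/4
  6 + 4/7 = 46/7
  3 + 7/46 = 145/46
  3 + 46/145 = 481/145
  5 + 145/481 = 2550/481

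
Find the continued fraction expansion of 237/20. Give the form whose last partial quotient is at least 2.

237 = 11·20 + 17
20 = 1·17 + 3
17 = 5·3 + 2
3 = 1·2 + 1
2 = 2·1 + 0  (stop)
So 237/20 = [11; 1, 5, 1, 2].

[11; 1, 5, 1, 2]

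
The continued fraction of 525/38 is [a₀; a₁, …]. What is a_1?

525 = 13·38 + 31   →  a_0 = 13
38 = 1·31 + 7   →  a_1 = 1

1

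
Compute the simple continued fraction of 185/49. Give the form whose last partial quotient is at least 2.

[3; 1, 3, 2, 5]

185 = 3*49 + 38
49 = 1*38 + 11
38 = 3*11 + 5
11 = 2*5 + 1
5 = 5*1 + 0  (stop)
So 185/49 = [3; 1, 3, 2, 5].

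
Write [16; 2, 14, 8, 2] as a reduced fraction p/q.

Fold from the inside: start with 2/1.
  8 + 1/2 = 17/2
  14 + 2/17 = 240/17
  2 + 17/240 = 497/240
  16 + 240/497 = 8192/497

8192/497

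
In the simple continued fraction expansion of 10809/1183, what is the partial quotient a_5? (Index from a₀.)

1

10809 = 9·1183 + 162   →  a_0 = 9
1183 = 7·162 + 49   →  a_1 = 7
162 = 3·49 + 15   →  a_2 = 3
49 = 3·15 + 4   →  a_3 = 3
15 = 3·4 + 3   →  a_4 = 3
4 = 1·3 + 1   →  a_5 = 1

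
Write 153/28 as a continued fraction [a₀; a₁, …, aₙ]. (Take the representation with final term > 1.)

[5; 2, 6, 2]

153 = 5·28 + 13
28 = 2·13 + 2
13 = 6·2 + 1
2 = 2·1 + 0  (stop)
So 153/28 = [5; 2, 6, 2].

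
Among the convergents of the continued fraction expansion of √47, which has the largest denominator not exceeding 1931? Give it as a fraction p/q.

4607/672

√47 = [6; 1, 5, 1, 12, …] (period length 4).
Convergents:
  p_0/q_0 = 6/1
  p_1/q_1 = 7/1
  p_2/q_2 = 41/6
  p_3/q_3 = 48/7
  p_4/q_4 = 617/90
  p_5/q_5 = 665/97
  p_6/q_6 = 3942/575
  p_7/q_7 = 4607/672
  p_8/q_8 = 59226/8639
q_7 = 672 ≤ 1931 < 8639 = q_8, so the answer is 4607/672.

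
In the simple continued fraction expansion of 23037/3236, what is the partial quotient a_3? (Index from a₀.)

2

23037 = 7·3236 + 385   →  a_0 = 7
3236 = 8·385 + 156   →  a_1 = 8
385 = 2·156 + 73   →  a_2 = 2
156 = 2·73 + 10   →  a_3 = 2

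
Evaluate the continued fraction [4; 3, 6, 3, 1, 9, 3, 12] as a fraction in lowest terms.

127228/29475

Fold from the inside: start with 12/1.
  3 + 1/12 = 37/12
  9 + 12/37 = 345/37
  1 + 37/345 = 382/345
  3 + 345/382 = 1491/382
  6 + 382/1491 = 9328/1491
  3 + 1491/9328 = 29475/9328
  4 + 9328/29475 = 127228/29475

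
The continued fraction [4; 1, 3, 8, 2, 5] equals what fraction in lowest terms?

Fold from the inside: start with 5/1.
  2 + 1/5 = 11/5
  8 + 5/11 = 93/11
  3 + 11/93 = 290/93
  1 + 93/290 = 383/290
  4 + 290/383 = 1822/383

1822/383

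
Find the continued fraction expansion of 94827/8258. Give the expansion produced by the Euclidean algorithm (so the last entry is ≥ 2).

[11; 2, 14, 4, 17, 4]

94827 = 11·8258 + 3989
8258 = 2·3989 + 280
3989 = 14·280 + 69
280 = 4·69 + 4
69 = 17·4 + 1
4 = 4·1 + 0  (stop)
So 94827/8258 = [11; 2, 14, 4, 17, 4].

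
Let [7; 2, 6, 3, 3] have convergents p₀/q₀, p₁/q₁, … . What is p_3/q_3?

306/41

Using pₖ = aₖpₖ₋₁ + pₖ₋₂, qₖ = aₖqₖ₋₁ + qₖ₋₂ (with p₋₁=1, p₋₂=0, q₋₁=0, q₋₂=1):
  k=0: a=7, p=7, q=1
  k=1: a=2, p=15, q=2
  k=2: a=6, p=97, q=13
  k=3: a=3, p=306, q=41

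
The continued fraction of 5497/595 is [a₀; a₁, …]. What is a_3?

3

5497 = 9·595 + 142   →  a_0 = 9
595 = 4·142 + 27   →  a_1 = 4
142 = 5·27 + 7   →  a_2 = 5
27 = 3·7 + 6   →  a_3 = 3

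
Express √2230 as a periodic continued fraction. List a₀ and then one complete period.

[47; 4, 2, 18, 2, 4, 94]

a₀ = ⌊√2230⌋ = 47.
With m₀=0, d₀=1 and mₖ₊₁ = dₖaₖ − mₖ, dₖ₊₁ = (n − mₖ₊₁²)/dₖ, aₖ₊₁ = ⌊(a₀+mₖ₊₁)/dₖ₊₁⌋:
  k=1: m=47, d=21, a=4
  k=2: m=37, d=41, a=2
  k=3: m=45, d=5, a=18
  k=4: m=45, d=41, a=2
  k=5: m=37, d=21, a=4
  k=6: m=47, d=1, a=94
d=1 and a=2a₀=94 at k=6, so the next step gives (m, d) = (47, 21) again — its k=1 value — and the period has length 6.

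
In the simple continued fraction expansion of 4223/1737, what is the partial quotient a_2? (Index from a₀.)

4223 = 2·1737 + 749   →  a_0 = 2
1737 = 2·749 + 239   →  a_1 = 2
749 = 3·239 + 32   →  a_2 = 3

3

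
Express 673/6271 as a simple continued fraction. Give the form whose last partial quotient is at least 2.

673 = 0·6271 + 673
6271 = 9·673 + 214
673 = 3·214 + 31
214 = 6·31 + 28
31 = 1·28 + 3
28 = 9·3 + 1
3 = 3·1 + 0  (stop)
So 673/6271 = [0; 9, 3, 6, 1, 9, 3].

[0; 9, 3, 6, 1, 9, 3]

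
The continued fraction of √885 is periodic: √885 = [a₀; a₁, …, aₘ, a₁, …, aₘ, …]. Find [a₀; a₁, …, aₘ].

a₀ = ⌊√885⌋ = 29.
With m₀=0, d₀=1 and mₖ₊₁ = dₖaₖ − mₖ, dₖ₊₁ = (n − mₖ₊₁²)/dₖ, aₖ₊₁ = ⌊(a₀+mₖ₊₁)/dₖ₊₁⌋:
  k=1: m=29, d=44, a=1
  k=2: m=15, d=15, a=2
  k=3: m=15, d=44, a=1
  k=4: m=29, d=1, a=58
d=1 and a=2a₀=58 at k=4, so the next step gives (m, d) = (29, 44) again — its k=1 value — and the period has length 4.

[29; 1, 2, 1, 58]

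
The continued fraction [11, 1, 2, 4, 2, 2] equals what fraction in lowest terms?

Using pₖ = aₖpₖ₋₁ + pₖ₋₂ and qₖ = aₖqₖ₋₁ + qₖ₋₂:
  k=0: a=11, p=11, q=1
  k=1: a=1, p=12, q=1
  k=2: a=2, p=35, q=3
  k=3: a=4, p=152, q=13
  k=4: a=2, p=339, q=29
  k=5: a=2, p=830, q=71

830/71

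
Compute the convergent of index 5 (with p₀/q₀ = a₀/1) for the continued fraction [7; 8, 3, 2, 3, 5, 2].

Using pₖ = aₖpₖ₋₁ + pₖ₋₂, qₖ = aₖqₖ₋₁ + qₖ₋₂ (with p₋₁=1, p₋₂=0, q₋₁=0, q₋₂=1):
  k=0: a=7, p=7, q=1
  k=1: a=8, p=57, q=8
  k=2: a=3, p=178, q=25
  k=3: a=2, p=413, q=58
  k=4: a=3, p=1417, q=199
  k=5: a=5, p=7498, q=1053

7498/1053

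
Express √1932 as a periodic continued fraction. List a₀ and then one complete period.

a₀ = ⌊√1932⌋ = 43.

[43; 1, 20, 1, 86]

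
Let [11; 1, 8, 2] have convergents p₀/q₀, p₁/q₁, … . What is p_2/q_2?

107/9

Using pₖ = aₖpₖ₋₁ + pₖ₋₂, qₖ = aₖqₖ₋₁ + qₖ₋₂ (with p₋₁=1, p₋₂=0, q₋₁=0, q₋₂=1):
  k=0: a=11, p=11, q=1
  k=1: a=1, p=12, q=1
  k=2: a=8, p=107, q=9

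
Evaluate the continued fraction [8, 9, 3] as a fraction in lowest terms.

227/28

Fold from the inside: start with 3/1.
  9 + 1/3 = 28/3
  8 + 3/28 = 227/28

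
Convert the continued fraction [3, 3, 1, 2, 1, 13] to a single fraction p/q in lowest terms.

673/206

Using pₖ = aₖpₖ₋₁ + pₖ₋₂ and qₖ = aₖqₖ₋₁ + qₖ₋₂:
  k=0: a=3, p=3, q=1
  k=1: a=3, p=10, q=3
  k=2: a=1, p=13, q=4
  k=3: a=2, p=36, q=11
  k=4: a=1, p=49, q=15
  k=5: a=13, p=673, q=206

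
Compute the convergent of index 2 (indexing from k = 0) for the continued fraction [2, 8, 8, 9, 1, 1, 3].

Using pₖ = aₖpₖ₋₁ + pₖ₋₂, qₖ = aₖqₖ₋₁ + qₖ₋₂ (with p₋₁=1, p₋₂=0, q₋₁=0, q₋₂=1):
  k=0: a=2, p=2, q=1
  k=1: a=8, p=17, q=8
  k=2: a=8, p=138, q=65

138/65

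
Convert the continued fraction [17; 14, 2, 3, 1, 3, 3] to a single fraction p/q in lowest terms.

27362/1603

Fold from the inside: start with 3/1.
  3 + 1/3 = 10/3
  1 + 3/10 = 13/10
  3 + 10/13 = 49/13
  2 + 13/49 = 111/49
  14 + 49/111 = 1603/111
  17 + 111/1603 = 27362/1603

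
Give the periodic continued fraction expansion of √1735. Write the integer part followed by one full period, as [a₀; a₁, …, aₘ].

[41; 1, 1, 1, 7, 1, 1, 1, 82]

a₀ = ⌊√1735⌋ = 41.
With m₀=0, d₀=1 and mₖ₊₁ = dₖaₖ − mₖ, dₖ₊₁ = (n − mₖ₊₁²)/dₖ, aₖ₊₁ = ⌊(a₀+mₖ₊₁)/dₖ₊₁⌋:
  k=1: m=41, d=54, a=1
  k=2: m=13, d=29, a=1
  k=3: m=16, d=51, a=1
  k=4: m=35, d=10, a=7
  k=5: m=35, d=51, a=1
  k=6: m=16, d=29, a=1
  k=7: m=13, d=54, a=1
  k=8: m=41, d=1, a=82
d=1 and a=2a₀=82 at k=8, so the next step gives (m, d) = (41, 54) again — its k=1 value — and the period has length 8.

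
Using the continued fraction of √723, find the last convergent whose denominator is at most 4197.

104086/3871

√723 = [26; 1, 7, 1, 52, …] (period length 4).
Convergents:
  p_0/q_0 = 26/1
  p_1/q_1 = 27/1
  p_2/q_2 = 215/8
  p_3/q_3 = 242/9
  p_4/q_4 = 12799/476
  p_5/q_5 = 13041/485
  p_6/q_6 = 104086/3871
  p_7/q_7 = 117127/4356
q_6 = 3871 ≤ 4197 < 4356 = q_7, so the answer is 104086/3871.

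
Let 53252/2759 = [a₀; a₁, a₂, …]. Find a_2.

3

53252 = 19·2759 + 831   →  a_0 = 19
2759 = 3·831 + 266   →  a_1 = 3
831 = 3·266 + 33   →  a_2 = 3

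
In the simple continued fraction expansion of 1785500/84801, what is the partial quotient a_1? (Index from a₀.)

1785500 = 21·84801 + 4679   →  a_0 = 21
84801 = 18·4679 + 579   →  a_1 = 18

18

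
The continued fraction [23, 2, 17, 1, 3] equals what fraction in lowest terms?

Fold from the inside: start with 3/1.
  1 + 1/3 = 4/3
  17 + 3/4 = 71/4
  2 + 4/71 = 146/71
  23 + 71/146 = 3429/146

3429/146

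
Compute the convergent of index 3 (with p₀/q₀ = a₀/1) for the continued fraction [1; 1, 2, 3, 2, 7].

Using pₖ = aₖpₖ₋₁ + pₖ₋₂, qₖ = aₖqₖ₋₁ + qₖ₋₂ (with p₋₁=1, p₋₂=0, q₋₁=0, q₋₂=1):
  k=0: a=1, p=1, q=1
  k=1: a=1, p=2, q=1
  k=2: a=2, p=5, q=3
  k=3: a=3, p=17, q=10

17/10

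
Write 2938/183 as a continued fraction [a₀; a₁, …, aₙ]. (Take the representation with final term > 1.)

[16; 18, 3, 3]

2938 = 16·183 + 10
183 = 18·10 + 3
10 = 3·3 + 1
3 = 3·1 + 0  (stop)
So 2938/183 = [16; 18, 3, 3].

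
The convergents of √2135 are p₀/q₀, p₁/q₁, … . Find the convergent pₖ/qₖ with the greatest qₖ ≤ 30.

√2135 = [46; 4, 1, 5, 1, 4, 92, …] (period length 6).
Convergents:
  p_0/q_0 = 46/1
  p_1/q_1 = 185/4
  p_2/q_2 = 231/5
  p_3/q_3 = 1340/29
  p_4/q_4 = 1571/34
q_3 = 29 ≤ 30 < 34 = q_4, so the answer is 1340/29.

1340/29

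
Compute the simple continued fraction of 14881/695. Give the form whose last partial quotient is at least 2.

14881 = 21*695 + 286
695 = 2*286 + 123
286 = 2*123 + 40
123 = 3*40 + 3
40 = 13*3 + 1
3 = 3*1 + 0  (stop)
So 14881/695 = [21; 2, 2, 3, 13, 3].

[21; 2, 2, 3, 13, 3]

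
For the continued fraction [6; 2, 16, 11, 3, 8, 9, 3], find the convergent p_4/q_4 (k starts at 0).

7315/1128

Using pₖ = aₖpₖ₋₁ + pₖ₋₂, qₖ = aₖqₖ₋₁ + qₖ₋₂ (with p₋₁=1, p₋₂=0, q₋₁=0, q₋₂=1):
  k=0: a=6, p=6, q=1
  k=1: a=2, p=13, q=2
  k=2: a=16, p=214, q=33
  k=3: a=11, p=2367, q=365
  k=4: a=3, p=7315, q=1128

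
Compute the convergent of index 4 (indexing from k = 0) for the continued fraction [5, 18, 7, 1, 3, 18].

2841/562

Using pₖ = aₖpₖ₋₁ + pₖ₋₂, qₖ = aₖqₖ₋₁ + qₖ₋₂ (with p₋₁=1, p₋₂=0, q₋₁=0, q₋₂=1):
  k=0: a=5, p=5, q=1
  k=1: a=18, p=91, q=18
  k=2: a=7, p=642, q=127
  k=3: a=1, p=733, q=145
  k=4: a=3, p=2841, q=562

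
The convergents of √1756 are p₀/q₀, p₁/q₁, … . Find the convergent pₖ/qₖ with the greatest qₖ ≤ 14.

√1756 = [41; 1, 9, 2, 20, 2, 9, 1, 82, …] (period length 8).
Convergents:
  p_0/q_0 = 41/1
  p_1/q_1 = 42/1
  p_2/q_2 = 419/10
  p_3/q_3 = 880/21
q_2 = 10 ≤ 14 < 21 = q_3, so the answer is 419/10.

419/10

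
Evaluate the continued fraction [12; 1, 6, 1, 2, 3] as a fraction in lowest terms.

Using pₖ = aₖpₖ₋₁ + pₖ₋₂ and qₖ = aₖqₖ₋₁ + qₖ₋₂:
  k=0: a=12, p=12, q=1
  k=1: a=1, p=13, q=1
  k=2: a=6, p=90, q=7
  k=3: a=1, p=103, q=8
  k=4: a=2, p=296, q=23
  k=5: a=3, p=991, q=77

991/77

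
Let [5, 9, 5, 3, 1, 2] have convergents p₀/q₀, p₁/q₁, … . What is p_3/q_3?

751/147

Using pₖ = aₖpₖ₋₁ + pₖ₋₂, qₖ = aₖqₖ₋₁ + qₖ₋₂ (with p₋₁=1, p₋₂=0, q₋₁=0, q₋₂=1):
  k=0: a=5, p=5, q=1
  k=1: a=9, p=46, q=9
  k=2: a=5, p=235, q=46
  k=3: a=3, p=751, q=147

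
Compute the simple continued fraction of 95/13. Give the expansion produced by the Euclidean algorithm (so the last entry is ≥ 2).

[7; 3, 4]

95 = 7*13 + 4
13 = 3*4 + 1
4 = 4*1 + 0  (stop)
So 95/13 = [7; 3, 4].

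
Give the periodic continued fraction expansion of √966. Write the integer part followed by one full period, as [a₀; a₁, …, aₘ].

[31; 12, 2, 2, 2, 12, 62]

a₀ = ⌊√966⌋ = 31.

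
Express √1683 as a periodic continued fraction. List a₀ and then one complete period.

[41; 41, 82]

a₀ = ⌊√1683⌋ = 41.
With m₀=0, d₀=1 and mₖ₊₁ = dₖaₖ − mₖ, dₖ₊₁ = (n − mₖ₊₁²)/dₖ, aₖ₊₁ = ⌊(a₀+mₖ₊₁)/dₖ₊₁⌋:
  k=1: m=41, d=2, a=41
  k=2: m=41, d=1, a=82
d=1 and a=2a₀=82 at k=2, so the next step gives (m, d) = (41, 2) again — its k=1 value — and the period has length 2.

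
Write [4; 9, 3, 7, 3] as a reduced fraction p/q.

Using pₖ = aₖpₖ₋₁ + pₖ₋₂ and qₖ = aₖqₖ₋₁ + qₖ₋₂:
  k=0: a=4, p=4, q=1
  k=1: a=9, p=37, q=9
  k=2: a=3, p=115, q=28
  k=3: a=7, p=842, q=205
  k=4: a=3, p=2641, q=643

2641/643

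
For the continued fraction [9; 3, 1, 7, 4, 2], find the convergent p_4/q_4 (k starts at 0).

Using pₖ = aₖpₖ₋₁ + pₖ₋₂, qₖ = aₖqₖ₋₁ + qₖ₋₂ (with p₋₁=1, p₋₂=0, q₋₁=0, q₋₂=1):
  k=0: a=9, p=9, q=1
  k=1: a=3, p=28, q=3
  k=2: a=1, p=37, q=4
  k=3: a=7, p=287, q=31
  k=4: a=4, p=1185, q=128

1185/128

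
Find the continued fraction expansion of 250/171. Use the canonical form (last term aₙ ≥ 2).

250 = 1*171 + 79
171 = 2*79 + 13
79 = 6*13 + 1
13 = 13*1 + 0  (stop)
So 250/171 = [1; 2, 6, 13].

[1; 2, 6, 13]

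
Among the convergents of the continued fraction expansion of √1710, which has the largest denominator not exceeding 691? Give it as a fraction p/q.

√1710 = [41; 2, 1, 5, 4, 5, 1, 2, 82, …] (period length 8).
Convergents:
  p_0/q_0 = 41/1
  p_1/q_1 = 83/2
  p_2/q_2 = 124/3
  p_3/q_3 = 703/17
  p_4/q_4 = 2936/71
  p_5/q_5 = 15383/372
  p_6/q_6 = 18319/443
  p_7/q_7 = 52021/1258
q_6 = 443 ≤ 691 < 1258 = q_7, so the answer is 18319/443.

18319/443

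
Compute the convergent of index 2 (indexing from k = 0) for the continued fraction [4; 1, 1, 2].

9/2

Using pₖ = aₖpₖ₋₁ + pₖ₋₂, qₖ = aₖqₖ₋₁ + qₖ₋₂ (with p₋₁=1, p₋₂=0, q₋₁=0, q₋₂=1):
  k=0: a=4, p=4, q=1
  k=1: a=1, p=5, q=1
  k=2: a=1, p=9, q=2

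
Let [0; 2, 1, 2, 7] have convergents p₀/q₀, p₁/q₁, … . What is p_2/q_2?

Using pₖ = aₖpₖ₋₁ + pₖ₋₂, qₖ = aₖqₖ₋₁ + qₖ₋₂ (with p₋₁=1, p₋₂=0, q₋₁=0, q₋₂=1):
  k=0: a=0, p=0, q=1
  k=1: a=2, p=1, q=2
  k=2: a=1, p=1, q=3

1/3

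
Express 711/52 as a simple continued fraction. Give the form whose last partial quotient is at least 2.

[13; 1, 2, 17]

711 = 13·52 + 35
52 = 1·35 + 17
35 = 2·17 + 1
17 = 17·1 + 0  (stop)
So 711/52 = [13; 1, 2, 17].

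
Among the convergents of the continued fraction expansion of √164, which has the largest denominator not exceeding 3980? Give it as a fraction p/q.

50828/3969

√164 = [12; 1, 4, 6, 4, 1, 24, …] (period length 6).
Convergents:
  p_0/q_0 = 12/1
  p_1/q_1 = 13/1
  p_2/q_2 = 64/5
  p_3/q_3 = 397/31
  p_4/q_4 = 1652/129
  p_5/q_5 = 2049/160
  p_6/q_6 = 50828/3969
  p_7/q_7 = 52877/4129
q_6 = 3969 ≤ 3980 < 4129 = q_7, so the answer is 50828/3969.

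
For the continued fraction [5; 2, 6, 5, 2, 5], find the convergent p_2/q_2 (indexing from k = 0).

Using pₖ = aₖpₖ₋₁ + pₖ₋₂, qₖ = aₖqₖ₋₁ + qₖ₋₂ (with p₋₁=1, p₋₂=0, q₋₁=0, q₋₂=1):
  k=0: a=5, p=5, q=1
  k=1: a=2, p=11, q=2
  k=2: a=6, p=71, q=13

71/13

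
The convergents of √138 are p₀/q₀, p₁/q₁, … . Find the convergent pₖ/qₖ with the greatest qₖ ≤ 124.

√138 = [11; 1, 2, 1, 22, …] (period length 4).
Convergents:
  p_0/q_0 = 11/1
  p_1/q_1 = 12/1
  p_2/q_2 = 35/3
  p_3/q_3 = 47/4
  p_4/q_4 = 1069/91
  p_5/q_5 = 1116/95
  p_6/q_6 = 3301/281
q_5 = 95 ≤ 124 < 281 = q_6, so the answer is 1116/95.

1116/95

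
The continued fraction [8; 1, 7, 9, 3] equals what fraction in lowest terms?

Fold from the inside: start with 3/1.
  9 + 1/3 = 28/3
  7 + 3/28 = 199/28
  1 + 28/199 = 227/199
  8 + 199/227 = 2015/227

2015/227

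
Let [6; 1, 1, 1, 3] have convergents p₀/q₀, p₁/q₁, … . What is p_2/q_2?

Using pₖ = aₖpₖ₋₁ + pₖ₋₂, qₖ = aₖqₖ₋₁ + qₖ₋₂ (with p₋₁=1, p₋₂=0, q₋₁=0, q₋₂=1):
  k=0: a=6, p=6, q=1
  k=1: a=1, p=7, q=1
  k=2: a=1, p=13, q=2

13/2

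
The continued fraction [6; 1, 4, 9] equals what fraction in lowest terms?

Using pₖ = aₖpₖ₋₁ + pₖ₋₂ and qₖ = aₖqₖ₋₁ + qₖ₋₂:
  k=0: a=6, p=6, q=1
  k=1: a=1, p=7, q=1
  k=2: a=4, p=34, q=5
  k=3: a=9, p=313, q=46

313/46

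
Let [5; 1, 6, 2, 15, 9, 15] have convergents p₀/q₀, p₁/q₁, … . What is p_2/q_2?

41/7

Using pₖ = aₖpₖ₋₁ + pₖ₋₂, qₖ = aₖqₖ₋₁ + qₖ₋₂ (with p₋₁=1, p₋₂=0, q₋₁=0, q₋₂=1):
  k=0: a=5, p=5, q=1
  k=1: a=1, p=6, q=1
  k=2: a=6, p=41, q=7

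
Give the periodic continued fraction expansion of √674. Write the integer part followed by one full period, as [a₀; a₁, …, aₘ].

a₀ = ⌊√674⌋ = 25.

[25; 1, 24, 1, 50]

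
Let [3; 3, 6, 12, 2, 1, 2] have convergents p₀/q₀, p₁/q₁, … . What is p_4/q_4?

Using pₖ = aₖpₖ₋₁ + pₖ₋₂, qₖ = aₖqₖ₋₁ + qₖ₋₂ (with p₋₁=1, p₋₂=0, q₋₁=0, q₋₂=1):
  k=0: a=3, p=3, q=1
  k=1: a=3, p=10, q=3
  k=2: a=6, p=63, q=19
  k=3: a=12, p=766, q=231
  k=4: a=2, p=1595, q=481

1595/481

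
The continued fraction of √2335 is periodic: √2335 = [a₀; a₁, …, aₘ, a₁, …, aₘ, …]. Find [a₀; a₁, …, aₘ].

[48; 3, 9, 3, 96]

a₀ = ⌊√2335⌋ = 48.
With m₀=0, d₀=1 and mₖ₊₁ = dₖaₖ − mₖ, dₖ₊₁ = (n − mₖ₊₁²)/dₖ, aₖ₊₁ = ⌊(a₀+mₖ₊₁)/dₖ₊₁⌋:
  k=1: m=48, d=31, a=3
  k=2: m=45, d=10, a=9
  k=3: m=45, d=31, a=3
  k=4: m=48, d=1, a=96
d=1 and a=2a₀=96 at k=4, so the next step gives (m, d) = (48, 31) again — its k=1 value — and the period has length 4.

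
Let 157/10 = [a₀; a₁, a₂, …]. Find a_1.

1

157 = 15·10 + 7   →  a_0 = 15
10 = 1·7 + 3   →  a_1 = 1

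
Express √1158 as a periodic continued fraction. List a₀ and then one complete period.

[34; 34, 68]

a₀ = ⌊√1158⌋ = 34.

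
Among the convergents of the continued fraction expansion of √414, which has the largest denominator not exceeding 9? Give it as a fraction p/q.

61/3

√414 = [20; 2, 1, 7, 2, 7, 1, 2, 40, …] (period length 8).
Convergents:
  p_0/q_0 = 20/1
  p_1/q_1 = 41/2
  p_2/q_2 = 61/3
  p_3/q_3 = 468/23
q_2 = 3 ≤ 9 < 23 = q_3, so the answer is 61/3.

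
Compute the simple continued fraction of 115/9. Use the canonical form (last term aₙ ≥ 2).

115 = 12*9 + 7
9 = 1*7 + 2
7 = 3*2 + 1
2 = 2*1 + 0  (stop)
So 115/9 = [12; 1, 3, 2].

[12; 1, 3, 2]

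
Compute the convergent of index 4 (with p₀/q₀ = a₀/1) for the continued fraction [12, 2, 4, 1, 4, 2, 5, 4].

660/53

Using pₖ = aₖpₖ₋₁ + pₖ₋₂, qₖ = aₖqₖ₋₁ + qₖ₋₂ (with p₋₁=1, p₋₂=0, q₋₁=0, q₋₂=1):
  k=0: a=12, p=12, q=1
  k=1: a=2, p=25, q=2
  k=2: a=4, p=112, q=9
  k=3: a=1, p=137, q=11
  k=4: a=4, p=660, q=53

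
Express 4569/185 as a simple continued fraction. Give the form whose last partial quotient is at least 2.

[24; 1, 2, 3, 3, 2, 2]

4569 = 24×185 + 129
185 = 1×129 + 56
129 = 2×56 + 17
56 = 3×17 + 5
17 = 3×5 + 2
5 = 2×2 + 1
2 = 2×1 + 0  (stop)
So 4569/185 = [24; 1, 2, 3, 3, 2, 2].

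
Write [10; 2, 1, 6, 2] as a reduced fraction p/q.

Using pₖ = aₖpₖ₋₁ + pₖ₋₂ and qₖ = aₖqₖ₋₁ + qₖ₋₂:
  k=0: a=10, p=10, q=1
  k=1: a=2, p=21, q=2
  k=2: a=1, p=31, q=3
  k=3: a=6, p=207, q=20
  k=4: a=2, p=445, q=43

445/43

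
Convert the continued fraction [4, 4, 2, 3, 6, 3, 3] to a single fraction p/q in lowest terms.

Fold from the inside: start with 3/1.
  3 + 1/3 = 10/3
  6 + 3/10 = 63/10
  3 + 10/63 = 199/63
  2 + 63/199 = 461/199
  4 + 199/461 = 2043/461
  4 + 461/2043 = 8633/2043

8633/2043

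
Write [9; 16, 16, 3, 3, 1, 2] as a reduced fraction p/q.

Using pₖ = aₖpₖ₋₁ + pₖ₋₂ and qₖ = aₖqₖ₋₁ + qₖ₋₂:
  k=0: a=9, p=9, q=1
  k=1: a=16, p=145, q=16
  k=2: a=16, p=2329, q=257
  k=3: a=3, p=7132, q=787
  k=4: a=3, p=23725, q=2618
  k=5: a=1, p=30857, q=3405
  k=6: a=2, p=85439, q=9428

85439/9428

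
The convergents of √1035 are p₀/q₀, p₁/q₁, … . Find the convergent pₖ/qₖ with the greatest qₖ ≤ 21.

√1035 = [32; 5, 1, 5, 64, …] (period length 4).
Convergents:
  p_0/q_0 = 32/1
  p_1/q_1 = 161/5
  p_2/q_2 = 193/6
  p_3/q_3 = 1126/35
q_2 = 6 ≤ 21 < 35 = q_3, so the answer is 193/6.

193/6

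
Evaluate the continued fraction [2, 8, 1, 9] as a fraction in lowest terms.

Fold from the inside: start with 9/1.
  1 + 1/9 = 10/9
  8 + 9/10 = 89/10
  2 + 10/89 = 188/89

188/89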